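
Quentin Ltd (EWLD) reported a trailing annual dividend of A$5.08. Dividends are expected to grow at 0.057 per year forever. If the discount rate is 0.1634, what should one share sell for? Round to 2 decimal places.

Gordon growth model: P₀ = D₁/(r − g). D₁ = 5.08 × (1 + 0.057) = 5.3696.
P₀ = 5.3696 / (0.1634 − 0.057) = 5.3696 / 0.1064 = 50.4658

A$50.47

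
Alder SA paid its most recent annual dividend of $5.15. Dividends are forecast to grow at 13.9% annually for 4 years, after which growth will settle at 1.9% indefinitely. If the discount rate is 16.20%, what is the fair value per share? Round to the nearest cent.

$53.48

Two-stage DDM. Project D₁…D_4 at 0.139, terminal growth 0.019, discount at r = 0.162.
D_1 = 5.8659
D_2 = 6.6812
D_3 = 7.6099
D_4 = 8.6677
Terminal value at t=4: TV = D_5/(r−g) = 8.8324/(0.162−0.019) = 61.7647
P₀ = 5.8659/(1+0.162)^1 + 6.6812/(1+0.162)^2 + 7.6099/(1+0.162)^3 + 8.6677/(1+0.162)^4 + 61.7647/(1+0.162)^4 = 53.4785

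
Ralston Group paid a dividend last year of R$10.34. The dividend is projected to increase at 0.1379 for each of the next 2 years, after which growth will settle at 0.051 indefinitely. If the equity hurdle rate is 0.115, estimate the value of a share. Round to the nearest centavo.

Two-stage DDM. Project D₁…D_2 at 0.1379, terminal growth 0.051, discount at r = 0.115.
D_1 = 11.7659
D_2 = 13.3884
Terminal value at t=2: TV = D_3/(r−g) = 14.0712/(0.115−0.051) = 219.8627
P₀ = 11.7659/(1+0.115)^1 + 13.3884/(1+0.115)^2 + 219.8627/(1+0.115)^2 = 198.1701

R$198.17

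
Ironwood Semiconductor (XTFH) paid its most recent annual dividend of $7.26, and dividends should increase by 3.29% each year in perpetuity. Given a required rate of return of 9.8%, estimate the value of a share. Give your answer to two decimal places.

$115.19

Gordon growth model: P₀ = D₁/(r − g). D₁ = 7.26 × (1 + 0.0329) = 7.4989.
P₀ = 7.4989 / (0.098 − 0.0329) = 7.4989 / 0.0651 = 115.1898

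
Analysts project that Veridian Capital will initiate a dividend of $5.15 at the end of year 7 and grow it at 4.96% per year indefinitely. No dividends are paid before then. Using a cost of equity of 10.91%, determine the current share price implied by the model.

$46.50

Deferred-dividend DDM. At t=6 the remaining stream is a growing perpetuity with first payment D_7 = 5.15.
V_6 = D_7/(r−g) = 5.15/(0.1091−0.0496) = 86.5546
P₀ = V_6/(1+r)^6 = 86.5546/(1+0.1091)^6 = 46.5014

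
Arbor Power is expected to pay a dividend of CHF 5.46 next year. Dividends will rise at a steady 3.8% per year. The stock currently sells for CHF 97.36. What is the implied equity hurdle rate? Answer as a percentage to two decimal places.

Rearranging the constant-growth DDM: r = D₁/P₀ + g.
r = 5.4600 / 97.36 + 0.038 = 0.05608 + 0.038 = 0.09408

9.41%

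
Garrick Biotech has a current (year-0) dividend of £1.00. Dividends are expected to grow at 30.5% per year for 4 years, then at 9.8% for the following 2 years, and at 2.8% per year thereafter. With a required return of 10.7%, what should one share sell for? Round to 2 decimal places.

£34.68

Three-stage DDM. Project D₁…D_6; terminal Gordon value at t=6 with g = 0.028; discount at r = 0.107.
D_1 = 1.3050
D_2 = 1.7030
D_3 = 2.2224
D_4 = 2.9003
D_5 = 3.1845
D_6 = 3.4966
TV_6 = 3.5945/(0.107−0.028) = 45.5001
P₀ = Σ Dₜ/(1+r)ᵗ + TV_6/(1+r)^6 = 34.6783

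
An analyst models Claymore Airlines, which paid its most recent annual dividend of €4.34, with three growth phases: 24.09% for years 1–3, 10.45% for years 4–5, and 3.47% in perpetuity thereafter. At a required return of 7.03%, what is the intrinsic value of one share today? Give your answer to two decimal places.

Three-stage DDM. Project D₁…D_5; terminal Gordon value at t=5 with g = 0.0347; discount at r = 0.0703.
D_1 = 5.3855
D_2 = 6.6829
D_3 = 8.2928
D_4 = 9.1594
D_5 = 10.1165
TV_5 = 10.4676/(0.0703−0.0347) = 294.0329
P₀ = Σ Dₜ/(1+r)ᵗ + TV_5/(1+r)^5 = 241.1597

€241.16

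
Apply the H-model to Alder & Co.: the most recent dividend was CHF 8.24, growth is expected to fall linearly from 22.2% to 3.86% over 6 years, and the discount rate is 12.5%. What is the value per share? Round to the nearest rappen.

CHF 151.52

H-model: P₀ = D₀[(1+g_L) + H(g_S−g_L)]/(r−g_L), with H = 6/2 = 3.
P₀ = 8.24 × [(1+0.0386) + 3×(0.222−0.0386)] / (0.125−0.0386)
   = 8.24 × 1.5888 / 0.0864 = 151.5244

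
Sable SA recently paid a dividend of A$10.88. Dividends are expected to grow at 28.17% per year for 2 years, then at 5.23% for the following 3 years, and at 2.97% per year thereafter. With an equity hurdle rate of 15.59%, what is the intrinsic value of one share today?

A$141.15

Three-stage DDM. Project D₁…D_5; terminal Gordon value at t=5 with g = 0.0297; discount at r = 0.1559.
D_1 = 13.9449
D_2 = 17.8732
D_3 = 18.8079
D_4 = 19.7916
D_5 = 20.8267
TV_5 = 21.4452/(0.1559−0.0297) = 169.9307
P₀ = Σ Dₜ/(1+r)ᵗ + TV_5/(1+r)^5 = 141.1502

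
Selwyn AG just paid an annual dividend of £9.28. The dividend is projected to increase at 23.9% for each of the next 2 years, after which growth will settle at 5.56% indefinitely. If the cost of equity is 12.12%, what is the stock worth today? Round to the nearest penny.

£203.94

Two-stage DDM. Project D₁…D_2 at 0.239, terminal growth 0.0556, discount at r = 0.1212.
D_1 = 11.4979
D_2 = 14.2459
Terminal value at t=2: TV = D_3/(r−g) = 15.0380/(0.1212−0.0556) = 229.2377
P₀ = 11.4979/(1+0.1212)^1 + 14.2459/(1+0.1212)^2 + 229.2377/(1+0.1212)^2 = 203.9434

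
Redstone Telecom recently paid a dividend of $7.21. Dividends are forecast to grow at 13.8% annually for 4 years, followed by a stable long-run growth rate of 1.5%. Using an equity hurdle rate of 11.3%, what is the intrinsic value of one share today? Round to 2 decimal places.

$112.11

Two-stage DDM. Project D₁…D_4 at 0.138, terminal growth 0.015, discount at r = 0.113.
D_1 = 8.2050
D_2 = 9.3373
D_3 = 10.6258
D_4 = 12.0922
Terminal value at t=4: TV = D_5/(r−g) = 12.2736/(0.113−0.015) = 125.2404
P₀ = 8.2050/(1+0.113)^1 + 9.3373/(1+0.113)^2 + 10.6258/(1+0.113)^3 + 12.0922/(1+0.113)^4 + 125.2404/(1+0.113)^4 = 112.1101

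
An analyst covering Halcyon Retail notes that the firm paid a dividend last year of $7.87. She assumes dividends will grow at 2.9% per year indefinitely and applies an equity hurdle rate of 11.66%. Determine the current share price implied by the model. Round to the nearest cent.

Gordon growth model: P₀ = D₁/(r − g). D₁ = 7.87 × (1 + 0.029) = 8.0982.
P₀ = 8.0982 / (0.1166 − 0.029) = 8.0982 / 0.0876 = 92.4455

$92.45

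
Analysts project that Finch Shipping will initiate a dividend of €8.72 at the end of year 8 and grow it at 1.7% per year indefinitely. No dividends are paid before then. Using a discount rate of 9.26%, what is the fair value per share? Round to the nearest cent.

Deferred-dividend DDM. At t=7 the remaining stream is a growing perpetuity with first payment D_8 = 8.72.
V_7 = D_8/(r−g) = 8.72/(0.0926−0.017) = 115.3439
P₀ = V_7/(1+r)^7 = 115.3439/(1+0.0926)^7 = 62.0535

€62.05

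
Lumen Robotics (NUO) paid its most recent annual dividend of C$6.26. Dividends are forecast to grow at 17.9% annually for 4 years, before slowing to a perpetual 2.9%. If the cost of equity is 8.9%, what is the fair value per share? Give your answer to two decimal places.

C$178.16

Two-stage DDM. Project D₁…D_4 at 0.179, terminal growth 0.029, discount at r = 0.089.
D_1 = 7.3805
D_2 = 8.7017
D_3 = 10.2593
D_4 = 12.0957
Terminal value at t=4: TV = D_5/(r−g) = 12.4464/(0.089−0.029) = 207.4406
P₀ = 7.3805/(1+0.089)^1 + 8.7017/(1+0.089)^2 + 10.2593/(1+0.089)^3 + 12.0957/(1+0.089)^4 + 207.4406/(1+0.089)^4 = 178.1557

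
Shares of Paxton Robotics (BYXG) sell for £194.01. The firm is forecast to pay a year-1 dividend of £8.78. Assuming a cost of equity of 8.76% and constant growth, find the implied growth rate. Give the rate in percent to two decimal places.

4.23%

From P₀ = D₁/(r − g), the implied growth is g = r − D₁/P₀.
g = 0.0876 − 8.78/194.01 = 0.0876 − 0.04526 = 0.04234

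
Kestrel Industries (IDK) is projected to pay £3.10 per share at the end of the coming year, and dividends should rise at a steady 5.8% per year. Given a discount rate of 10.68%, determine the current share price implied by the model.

£63.52

Gordon growth model: P₀ = D₁/(r − g), with D₁ = 3.10 given directly.
P₀ = 3.1000 / (0.1068 − 0.058) = 3.1000 / 0.0488 = 63.5246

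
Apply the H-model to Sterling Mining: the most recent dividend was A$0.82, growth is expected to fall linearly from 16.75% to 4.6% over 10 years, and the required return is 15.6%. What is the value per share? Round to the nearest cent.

H-model: P₀ = D₀[(1+g_L) + H(g_S−g_L)]/(r−g_L), with H = 10/2 = 5.
P₀ = 0.82 × [(1+0.046) + 5×(0.1675−0.046)] / (0.156−0.046)
   = 0.82 × 1.6535 / 0.11 = 12.3261

A$12.33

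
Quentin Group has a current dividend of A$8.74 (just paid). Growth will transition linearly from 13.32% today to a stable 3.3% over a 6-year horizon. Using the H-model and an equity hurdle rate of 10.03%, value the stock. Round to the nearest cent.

A$173.19

H-model: P₀ = D₀[(1+g_L) + H(g_S−g_L)]/(r−g_L), with H = 6/2 = 3.
P₀ = 8.74 × [(1+0.033) + 3×(0.1332−0.033)] / (0.1003−0.033)
   = 8.74 × 1.3336 / 0.0673 = 173.1897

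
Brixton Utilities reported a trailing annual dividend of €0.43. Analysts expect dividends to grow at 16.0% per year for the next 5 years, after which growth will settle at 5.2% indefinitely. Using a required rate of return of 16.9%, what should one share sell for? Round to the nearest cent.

€5.82

Two-stage DDM. Project D₁…D_5 at 0.16, terminal growth 0.052, discount at r = 0.169.
D_1 = 0.4988
D_2 = 0.5786
D_3 = 0.6712
D_4 = 0.7786
D_5 = 0.9031
Terminal value at t=5: TV = D_6/(r−g) = 0.9501/(0.169−0.052) = 8.1206
P₀ = 0.4988/(1+0.169)^1 + 0.5786/(1+0.169)^2 + 0.6712/(1+0.169)^3 + 0.7786/(1+0.169)^4 + 0.9031/(1+0.169)^5 + 8.1206/(1+0.169)^5 = 5.8206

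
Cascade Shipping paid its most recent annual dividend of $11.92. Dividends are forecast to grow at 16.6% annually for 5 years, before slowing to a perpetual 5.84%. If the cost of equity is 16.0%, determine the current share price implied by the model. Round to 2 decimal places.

Two-stage DDM. Project D₁…D_5 at 0.166, terminal growth 0.0584, discount at r = 0.16.
D_1 = 13.8987
D_2 = 16.2059
D_3 = 18.8961
D_4 = 22.0328
D_5 = 25.6903
Terminal value at t=5: TV = D_6/(r−g) = 27.1906/(0.16−0.0584) = 267.6240
P₀ = 13.8987/(1+0.16)^1 + 16.2059/(1+0.16)^2 + 18.8961/(1+0.16)^3 + 22.0328/(1+0.16)^4 + 25.6903/(1+0.16)^5 + 267.6240/(1+0.16)^5 = 187.9505

$187.95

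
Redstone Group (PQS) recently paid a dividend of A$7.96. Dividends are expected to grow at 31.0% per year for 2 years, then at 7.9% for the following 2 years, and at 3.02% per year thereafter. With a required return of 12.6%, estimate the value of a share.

A$146.64

Three-stage DDM. Project D₁…D_4; terminal Gordon value at t=4 with g = 0.0302; discount at r = 0.126.
D_1 = 10.4276
D_2 = 13.6602
D_3 = 14.7393
D_4 = 15.9037
TV_4 = 16.3840/(0.126−0.0302) = 171.0230
P₀ = Σ Dₜ/(1+r)ᵗ + TV_4/(1+r)^4 = 146.6426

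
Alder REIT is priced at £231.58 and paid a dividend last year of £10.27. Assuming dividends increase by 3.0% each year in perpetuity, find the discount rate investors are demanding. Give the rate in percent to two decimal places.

Rearranging the constant-growth DDM: r = D₁/P₀ + g.
D₁ = 10.27 × (1 + 0.03) = 10.5781.
r = 10.5781 / 231.58 + 0.03 = 0.04568 + 0.03 = 0.07568

7.57%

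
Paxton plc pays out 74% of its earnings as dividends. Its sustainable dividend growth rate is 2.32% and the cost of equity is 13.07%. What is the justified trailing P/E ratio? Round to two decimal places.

Justified trailing P/E = b(1+g)/(r−g) = 0.74×(1+0.0232)/(0.1307−0.0232) = 7.0434

7.04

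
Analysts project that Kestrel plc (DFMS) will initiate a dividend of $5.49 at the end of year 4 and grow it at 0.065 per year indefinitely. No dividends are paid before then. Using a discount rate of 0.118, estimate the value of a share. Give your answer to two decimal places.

Deferred-dividend DDM. At t=3 the remaining stream is a growing perpetuity with first payment D_4 = 5.49.
V_3 = D_4/(r−g) = 5.49/(0.118−0.065) = 103.5849
P₀ = V_3/(1+r)^3 = 103.5849/(1+0.118)^3 = 74.1261

$74.13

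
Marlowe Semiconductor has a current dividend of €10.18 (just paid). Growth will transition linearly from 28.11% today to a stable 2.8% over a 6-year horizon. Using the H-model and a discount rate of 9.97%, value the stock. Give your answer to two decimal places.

€253.76

H-model: P₀ = D₀[(1+g_L) + H(g_S−g_L)]/(r−g_L), with H = 6/2 = 3.
P₀ = 10.18 × [(1+0.028) + 3×(0.2811−0.028)] / (0.0997−0.028)
   = 10.18 × 1.7873 / 0.0717 = 253.7617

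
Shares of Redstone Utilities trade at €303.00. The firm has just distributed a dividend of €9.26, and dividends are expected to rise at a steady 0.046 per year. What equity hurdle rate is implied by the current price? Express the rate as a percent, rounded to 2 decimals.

Rearranging the constant-growth DDM: r = D₁/P₀ + g.
D₁ = 9.26 × (1 + 0.046) = 9.6860.
r = 9.6860 / 303.00 + 0.046 = 0.03197 + 0.046 = 0.07797

7.80%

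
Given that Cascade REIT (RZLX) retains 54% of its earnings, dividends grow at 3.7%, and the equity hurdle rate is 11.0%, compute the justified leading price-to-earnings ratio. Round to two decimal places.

6.30

Payout ratio b = 1 − 0.54 = 0.46.
Justified leading P/E = b/(r−g) = 0.46/(0.11−0.037) = 6.3014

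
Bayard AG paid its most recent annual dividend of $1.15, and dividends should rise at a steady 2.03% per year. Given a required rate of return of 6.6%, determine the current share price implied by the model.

Gordon growth model: P₀ = D₁/(r − g). D₁ = 1.15 × (1 + 0.0203) = 1.1733.
P₀ = 1.1733 / (0.066 − 0.0203) = 1.1733 / 0.0457 = 25.6749

$25.67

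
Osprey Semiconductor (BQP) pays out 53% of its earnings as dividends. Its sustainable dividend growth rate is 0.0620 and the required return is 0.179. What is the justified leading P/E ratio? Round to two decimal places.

4.53

Justified leading P/E = b/(r−g) = 0.53/(0.179−0.062) = 4.5299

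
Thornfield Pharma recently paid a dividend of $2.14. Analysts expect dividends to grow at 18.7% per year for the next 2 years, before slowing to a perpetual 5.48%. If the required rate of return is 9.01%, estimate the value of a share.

Two-stage DDM. Project D₁…D_2 at 0.187, terminal growth 0.0548, discount at r = 0.0901.
D_1 = 2.5402
D_2 = 3.0152
Terminal value at t=2: TV = D_3/(r−g) = 3.1804/(0.0901−0.0548) = 90.0971
P₀ = 2.5402/(1+0.0901)^1 + 3.0152/(1+0.0901)^2 + 90.0971/(1+0.0901)^2 = 80.6866

$80.69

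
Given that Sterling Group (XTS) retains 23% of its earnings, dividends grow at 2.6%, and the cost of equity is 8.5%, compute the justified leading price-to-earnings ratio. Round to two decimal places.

13.05

Payout ratio b = 1 − 0.23 = 0.77.
Justified leading P/E = b/(r−g) = 0.77/(0.085−0.026) = 13.0508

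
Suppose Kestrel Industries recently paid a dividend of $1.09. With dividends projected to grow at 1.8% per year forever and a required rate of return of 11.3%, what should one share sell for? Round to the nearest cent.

$11.68

Gordon growth model: P₀ = D₁/(r − g). D₁ = 1.09 × (1 + 0.018) = 1.1096.
P₀ = 1.1096 / (0.113 − 0.018) = 1.1096 / 0.095 = 11.6802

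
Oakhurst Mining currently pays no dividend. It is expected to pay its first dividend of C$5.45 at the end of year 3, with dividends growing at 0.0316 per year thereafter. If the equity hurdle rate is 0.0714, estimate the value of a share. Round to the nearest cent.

C$119.29

Deferred-dividend DDM. At t=2 the remaining stream is a growing perpetuity with first payment D_3 = 5.45.
V_2 = D_3/(r−g) = 5.45/(0.0714−0.0316) = 136.9347
P₀ = V_2/(1+r)^2 = 136.9347/(1+0.0714)^2 = 119.2917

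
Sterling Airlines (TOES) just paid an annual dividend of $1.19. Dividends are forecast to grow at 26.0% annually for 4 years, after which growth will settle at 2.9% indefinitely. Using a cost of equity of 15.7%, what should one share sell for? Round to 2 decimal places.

$19.37

Two-stage DDM. Project D₁…D_4 at 0.26, terminal growth 0.029, discount at r = 0.157.
D_1 = 1.4994
D_2 = 1.8892
D_3 = 2.3804
D_4 = 2.9994
Terminal value at t=4: TV = D_5/(r−g) = 3.0863/(0.157−0.029) = 24.1121
P₀ = 1.4994/(1+0.157)^1 + 1.8892/(1+0.157)^2 + 2.3804/(1+0.157)^3 + 2.9994/(1+0.157)^4 + 24.1121/(1+0.157)^4 = 19.3735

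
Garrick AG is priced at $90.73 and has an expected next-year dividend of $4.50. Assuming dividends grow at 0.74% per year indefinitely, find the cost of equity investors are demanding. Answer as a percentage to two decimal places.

Rearranging the constant-growth DDM: r = D₁/P₀ + g.
r = 4.5000 / 90.73 + 0.0074 = 0.04960 + 0.0074 = 0.05700

5.70%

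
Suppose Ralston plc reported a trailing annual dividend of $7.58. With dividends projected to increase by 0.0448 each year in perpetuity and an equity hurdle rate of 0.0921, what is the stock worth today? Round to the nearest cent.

Gordon growth model: P₀ = D₁/(r − g). D₁ = 7.58 × (1 + 0.0448) = 7.9196.
P₀ = 7.9196 / (0.0921 − 0.0448) = 7.9196 / 0.0473 = 167.4331

$167.43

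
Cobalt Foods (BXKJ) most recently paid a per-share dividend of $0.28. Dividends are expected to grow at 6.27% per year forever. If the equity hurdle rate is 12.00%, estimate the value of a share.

Gordon growth model: P₀ = D₁/(r − g). D₁ = 0.28 × (1 + 0.0627) = 0.2976.
P₀ = 0.2976 / (0.12 − 0.0627) = 0.2976 / 0.0573 = 5.1929

$5.19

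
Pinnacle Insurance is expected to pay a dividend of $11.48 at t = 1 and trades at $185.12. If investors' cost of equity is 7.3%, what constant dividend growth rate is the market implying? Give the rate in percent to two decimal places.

1.10%

From P₀ = D₁/(r − g), the implied growth is g = r − D₁/P₀.
g = 0.073 − 11.48/185.12 = 0.073 − 0.06201 = 0.01099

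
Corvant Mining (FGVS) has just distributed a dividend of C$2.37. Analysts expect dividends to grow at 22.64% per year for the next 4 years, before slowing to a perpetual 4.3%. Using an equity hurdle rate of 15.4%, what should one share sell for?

C$39.47

Two-stage DDM. Project D₁…D_4 at 0.2264, terminal growth 0.043, discount at r = 0.154.
D_1 = 2.9066
D_2 = 3.5646
D_3 = 4.3716
D_4 = 5.3614
Terminal value at t=4: TV = D_5/(r−g) = 5.5919/(0.154−0.043) = 50.3777
P₀ = 2.9066/(1+0.154)^1 + 3.5646/(1+0.154)^2 + 4.3716/(1+0.154)^3 + 5.3614/(1+0.154)^4 + 50.3777/(1+0.154)^4 = 39.4695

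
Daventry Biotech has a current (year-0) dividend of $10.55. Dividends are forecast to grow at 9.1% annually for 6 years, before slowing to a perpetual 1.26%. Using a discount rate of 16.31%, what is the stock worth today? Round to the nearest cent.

Two-stage DDM. Project D₁…D_6 at 0.091, terminal growth 0.0126, discount at r = 0.1631.
D_1 = 11.5100
D_2 = 12.5575
D_3 = 13.7002
D_4 = 14.9469
D_5 = 16.3071
D_6 = 17.7910
Terminal value at t=6: TV = D_7/(r−g) = 18.0152/(0.1631−0.0126) = 119.7023
P₀ = 11.5100/(1+0.1631)^1 + 12.5575/(1+0.1631)^2 + 13.7002/(1+0.1631)^3 + 14.9469/(1+0.1631)^4 + 16.3071/(1+0.1631)^5 + 17.7910/(1+0.1631)^6 + 119.7023/(1+0.1631)^6 = 99.2508

$99.25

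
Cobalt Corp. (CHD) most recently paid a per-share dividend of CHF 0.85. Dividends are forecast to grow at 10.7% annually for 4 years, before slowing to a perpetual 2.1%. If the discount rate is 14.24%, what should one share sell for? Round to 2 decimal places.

CHF 9.45

Two-stage DDM. Project D₁…D_4 at 0.107, terminal growth 0.021, discount at r = 0.1424.
D_1 = 0.9409
D_2 = 1.0416
D_3 = 1.1531
D_4 = 1.2765
Terminal value at t=4: TV = D_5/(r−g) = 1.3033/(0.1424−0.021) = 10.7354
P₀ = 0.9409/(1+0.1424)^1 + 1.0416/(1+0.1424)^2 + 1.1531/(1+0.1424)^3 + 1.2765/(1+0.1424)^4 + 10.7354/(1+0.1424)^4 = 9.4476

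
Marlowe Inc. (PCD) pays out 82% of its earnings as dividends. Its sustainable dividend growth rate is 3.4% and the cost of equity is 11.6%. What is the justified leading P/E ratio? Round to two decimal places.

Justified leading P/E = b/(r−g) = 0.82/(0.116−0.034) = 10.0000

10.00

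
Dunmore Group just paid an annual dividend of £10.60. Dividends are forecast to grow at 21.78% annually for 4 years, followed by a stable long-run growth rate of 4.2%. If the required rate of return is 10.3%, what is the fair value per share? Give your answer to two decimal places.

Two-stage DDM. Project D₁…D_4 at 0.2178, terminal growth 0.042, discount at r = 0.103.
D_1 = 12.9087
D_2 = 15.7202
D_3 = 19.1440
D_4 = 23.3136
Terminal value at t=4: TV = D_5/(r−g) = 24.2928/(0.103−0.042) = 398.2425
P₀ = 12.9087/(1+0.103)^1 + 15.7202/(1+0.103)^2 + 19.1440/(1+0.103)^3 + 23.3136/(1+0.103)^4 + 398.2425/(1+0.103)^4 = 323.6995

£323.70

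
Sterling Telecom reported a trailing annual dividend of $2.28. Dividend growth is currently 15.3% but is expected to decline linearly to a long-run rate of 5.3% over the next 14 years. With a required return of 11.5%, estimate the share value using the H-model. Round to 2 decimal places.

$64.47

H-model: P₀ = D₀[(1+g_L) + H(g_S−g_L)]/(r−g_L), with H = 14/2 = 7.
P₀ = 2.28 × [(1+0.053) + 7×(0.153−0.053)] / (0.115−0.053)
   = 2.28 × 1.7530 / 0.062 = 64.4652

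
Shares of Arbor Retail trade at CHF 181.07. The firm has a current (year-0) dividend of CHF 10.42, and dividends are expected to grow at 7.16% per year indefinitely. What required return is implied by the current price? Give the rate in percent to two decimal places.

13.33%

Rearranging the constant-growth DDM: r = D₁/P₀ + g.
D₁ = 10.42 × (1 + 0.0716) = 11.1661.
r = 11.1661 / 181.07 + 0.0716 = 0.06167 + 0.0716 = 0.13327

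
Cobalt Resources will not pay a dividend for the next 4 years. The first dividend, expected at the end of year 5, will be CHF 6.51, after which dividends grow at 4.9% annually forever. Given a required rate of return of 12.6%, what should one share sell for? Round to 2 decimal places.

CHF 52.59

Deferred-dividend DDM. At t=4 the remaining stream is a growing perpetuity with first payment D_5 = 6.51.
V_4 = D_5/(r−g) = 6.51/(0.126−0.049) = 84.5455
P₀ = V_4/(1+r)^4 = 84.5455/(1+0.126)^4 = 52.5941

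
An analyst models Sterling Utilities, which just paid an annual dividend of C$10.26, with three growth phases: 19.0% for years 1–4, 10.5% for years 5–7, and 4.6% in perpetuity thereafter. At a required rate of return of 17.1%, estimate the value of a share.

Three-stage DDM. Project D₁…D_7; terminal Gordon value at t=7 with g = 0.046; discount at r = 0.171.
D_1 = 12.2094
D_2 = 14.5292
D_3 = 17.2897
D_4 = 20.5748
D_5 = 22.7351
D_6 = 25.1223
D_7 = 27.7602
TV_7 = 29.0371/(0.171−0.046) = 232.2971
P₀ = Σ Dₜ/(1+r)ᵗ + TV_7/(1+r)^7 = 148.9343

C$148.93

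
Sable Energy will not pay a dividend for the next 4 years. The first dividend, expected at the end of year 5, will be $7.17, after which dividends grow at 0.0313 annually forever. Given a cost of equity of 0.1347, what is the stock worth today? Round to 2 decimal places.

$41.83

Deferred-dividend DDM. At t=4 the remaining stream is a growing perpetuity with first payment D_5 = 7.17.
V_4 = D_5/(r−g) = 7.17/(0.1347−0.0313) = 69.3424
P₀ = V_4/(1+r)^4 = 69.3424/(1+0.1347)^4 = 41.8287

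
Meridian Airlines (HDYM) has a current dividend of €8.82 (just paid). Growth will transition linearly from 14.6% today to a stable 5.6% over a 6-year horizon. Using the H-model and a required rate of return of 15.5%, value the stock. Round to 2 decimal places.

H-model: P₀ = D₀[(1+g_L) + H(g_S−g_L)]/(r−g_L), with H = 6/2 = 3.
P₀ = 8.82 × [(1+0.056) + 3×(0.146−0.056)] / (0.155−0.056)
   = 8.82 × 1.3260 / 0.099 = 118.1345

€118.13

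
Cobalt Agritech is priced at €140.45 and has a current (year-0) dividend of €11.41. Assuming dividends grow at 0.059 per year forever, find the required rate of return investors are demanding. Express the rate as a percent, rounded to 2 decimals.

14.50%

Rearranging the constant-growth DDM: r = D₁/P₀ + g.
D₁ = 11.41 × (1 + 0.059) = 12.0832.
r = 12.0832 / 140.45 + 0.059 = 0.08603 + 0.059 = 0.14503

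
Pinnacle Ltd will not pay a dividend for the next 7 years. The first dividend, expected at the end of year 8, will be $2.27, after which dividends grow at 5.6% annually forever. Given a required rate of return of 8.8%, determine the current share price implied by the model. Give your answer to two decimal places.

Deferred-dividend DDM. At t=7 the remaining stream is a growing perpetuity with first payment D_8 = 2.27.
V_7 = D_8/(r−g) = 2.27/(0.088−0.056) = 70.9375
P₀ = V_7/(1+r)^7 = 70.9375/(1+0.088)^7 = 39.3073

$39.31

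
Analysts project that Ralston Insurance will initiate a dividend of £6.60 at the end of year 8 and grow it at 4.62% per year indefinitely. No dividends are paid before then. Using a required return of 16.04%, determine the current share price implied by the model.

Deferred-dividend DDM. At t=7 the remaining stream is a growing perpetuity with first payment D_8 = 6.60.
V_7 = D_8/(r−g) = 6.60/(0.1604−0.0462) = 57.7933
P₀ = V_7/(1+r)^7 = 57.7933/(1+0.1604)^7 = 20.3997

£20.40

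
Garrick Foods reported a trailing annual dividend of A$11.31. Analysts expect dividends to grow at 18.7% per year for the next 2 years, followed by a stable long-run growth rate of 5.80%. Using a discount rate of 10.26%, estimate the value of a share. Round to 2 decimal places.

Two-stage DDM. Project D₁…D_2 at 0.187, terminal growth 0.058, discount at r = 0.1026.
D_1 = 13.4250
D_2 = 15.9354
Terminal value at t=2: TV = D_3/(r−g) = 16.8597/(0.1026−0.058) = 378.0201
P₀ = 13.4250/(1+0.1026)^1 + 15.9354/(1+0.1026)^2 + 378.0201/(1+0.1026)^2 = 336.2251

A$336.23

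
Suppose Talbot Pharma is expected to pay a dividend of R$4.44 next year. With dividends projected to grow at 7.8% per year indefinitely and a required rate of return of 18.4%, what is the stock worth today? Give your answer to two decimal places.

Gordon growth model: P₀ = D₁/(r − g), with D₁ = 4.44 given directly.
P₀ = 4.4400 / (0.184 − 0.078) = 4.4400 / 0.106 = 41.8868

R$41.89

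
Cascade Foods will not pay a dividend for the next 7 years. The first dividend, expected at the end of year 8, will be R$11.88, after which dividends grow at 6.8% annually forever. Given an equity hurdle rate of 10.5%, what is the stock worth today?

R$159.62

Deferred-dividend DDM. At t=7 the remaining stream is a growing perpetuity with first payment D_8 = 11.88.
V_7 = D_8/(r−g) = 11.88/(0.105−0.068) = 321.0811
P₀ = V_7/(1+r)^7 = 321.0811/(1+0.105)^7 = 159.6169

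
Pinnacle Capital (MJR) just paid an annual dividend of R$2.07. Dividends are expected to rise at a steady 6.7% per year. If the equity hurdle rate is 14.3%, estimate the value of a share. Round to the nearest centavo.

R$29.06

Gordon growth model: P₀ = D₁/(r − g). D₁ = 2.07 × (1 + 0.067) = 2.2087.
P₀ = 2.2087 / (0.143 − 0.067) = 2.2087 / 0.076 = 29.0617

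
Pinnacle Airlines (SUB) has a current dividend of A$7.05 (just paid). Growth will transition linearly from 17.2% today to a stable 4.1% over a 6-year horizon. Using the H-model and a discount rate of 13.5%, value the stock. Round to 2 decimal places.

H-model: P₀ = D₀[(1+g_L) + H(g_S−g_L)]/(r−g_L), with H = 6/2 = 3.
P₀ = 7.05 × [(1+0.041) + 3×(0.172−0.041)] / (0.135−0.041)
   = 7.05 × 1.4340 / 0.094 = 107.5500

A$107.55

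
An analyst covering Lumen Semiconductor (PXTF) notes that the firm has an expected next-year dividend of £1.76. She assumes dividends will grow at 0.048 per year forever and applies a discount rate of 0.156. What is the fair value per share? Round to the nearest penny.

Gordon growth model: P₀ = D₁/(r − g), with D₁ = 1.76 given directly.
P₀ = 1.7600 / (0.156 − 0.048) = 1.7600 / 0.108 = 16.2963

£16.30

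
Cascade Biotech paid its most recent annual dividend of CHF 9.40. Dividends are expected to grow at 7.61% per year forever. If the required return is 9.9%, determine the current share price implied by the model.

CHF 441.72

Gordon growth model: P₀ = D₁/(r − g). D₁ = 9.40 × (1 + 0.0761) = 10.1153.
P₀ = 10.1153 / (0.099 − 0.0761) = 10.1153 / 0.0229 = 441.7179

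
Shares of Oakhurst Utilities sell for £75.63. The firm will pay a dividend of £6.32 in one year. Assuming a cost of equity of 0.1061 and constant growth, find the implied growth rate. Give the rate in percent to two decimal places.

From P₀ = D₁/(r − g), the implied growth is g = r − D₁/P₀.
g = 0.1061 − 6.32/75.63 = 0.1061 − 0.08356 = 0.02254

2.25%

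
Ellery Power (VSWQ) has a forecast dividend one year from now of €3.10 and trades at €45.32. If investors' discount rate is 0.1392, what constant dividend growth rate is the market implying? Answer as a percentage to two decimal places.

From P₀ = D₁/(r − g), the implied growth is g = r − D₁/P₀.
g = 0.1392 − 3.10/45.32 = 0.1392 − 0.06840 = 0.07080

7.08%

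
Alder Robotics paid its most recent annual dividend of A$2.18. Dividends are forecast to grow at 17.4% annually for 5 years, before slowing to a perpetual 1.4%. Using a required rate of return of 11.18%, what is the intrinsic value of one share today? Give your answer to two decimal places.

Two-stage DDM. Project D₁…D_5 at 0.174, terminal growth 0.014, discount at r = 0.1118.
D_1 = 2.5593
D_2 = 3.0046
D_3 = 3.5274
D_4 = 4.1412
D_5 = 4.8618
Terminal value at t=5: TV = D_6/(r−g) = 4.9299/(0.1118−0.014) = 50.4076
P₀ = 2.5593/(1+0.1118)^1 + 3.0046/(1+0.1118)^2 + 3.5274/(1+0.1118)^3 + 4.1412/(1+0.1118)^4 + 4.8618/(1+0.1118)^5 + 50.4076/(1+0.1118)^5 = 42.5448

A$42.54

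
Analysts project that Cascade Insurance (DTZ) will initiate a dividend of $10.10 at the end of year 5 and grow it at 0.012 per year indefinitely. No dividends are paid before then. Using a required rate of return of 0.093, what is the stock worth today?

$87.37

Deferred-dividend DDM. At t=4 the remaining stream is a growing perpetuity with first payment D_5 = 10.10.
V_4 = D_5/(r−g) = 10.10/(0.093−0.012) = 124.6914
P₀ = V_4/(1+r)^4 = 124.6914/(1+0.093)^4 = 87.3687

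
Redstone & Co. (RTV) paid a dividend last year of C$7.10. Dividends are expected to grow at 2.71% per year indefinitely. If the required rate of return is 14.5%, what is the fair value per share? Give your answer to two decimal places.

C$61.85

Gordon growth model: P₀ = D₁/(r − g). D₁ = 7.10 × (1 + 0.0271) = 7.2924.
P₀ = 7.2924 / (0.145 − 0.0271) = 7.2924 / 0.1179 = 61.8525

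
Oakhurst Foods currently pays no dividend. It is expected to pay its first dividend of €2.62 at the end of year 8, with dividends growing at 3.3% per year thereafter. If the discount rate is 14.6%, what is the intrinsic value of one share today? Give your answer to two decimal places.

Deferred-dividend DDM. At t=7 the remaining stream is a growing perpetuity with first payment D_8 = 2.62.
V_7 = D_8/(r−g) = 2.62/(0.146−0.033) = 23.1858
P₀ = V_7/(1+r)^7 = 23.1858/(1+0.146)^7 = 8.9316

€8.93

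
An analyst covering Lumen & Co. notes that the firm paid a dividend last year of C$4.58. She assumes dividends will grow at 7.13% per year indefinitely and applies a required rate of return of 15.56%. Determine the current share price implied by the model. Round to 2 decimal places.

Gordon growth model: P₀ = D₁/(r − g). D₁ = 4.58 × (1 + 0.0713) = 4.9066.
P₀ = 4.9066 / (0.1556 − 0.0713) = 4.9066 / 0.0843 = 58.2035

C$58.20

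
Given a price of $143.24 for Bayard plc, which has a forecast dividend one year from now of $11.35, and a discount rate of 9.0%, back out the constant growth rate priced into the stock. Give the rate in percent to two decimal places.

1.08%

From P₀ = D₁/(r − g), the implied growth is g = r − D₁/P₀.
g = 0.09 − 11.35/143.24 = 0.09 − 0.07924 = 0.01076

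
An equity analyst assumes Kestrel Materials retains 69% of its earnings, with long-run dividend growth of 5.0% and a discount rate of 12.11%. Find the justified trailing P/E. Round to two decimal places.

4.58

Payout ratio b = 1 − 0.69 = 0.31.
Justified trailing P/E = b(1+g)/(r−g) = 0.31×(1+0.05)/(0.1211−0.05) = 4.5781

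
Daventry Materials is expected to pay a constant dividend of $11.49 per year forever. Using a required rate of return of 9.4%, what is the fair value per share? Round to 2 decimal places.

$122.23

Zero-growth DDM (perpetuity): P₀ = D/r = 11.49 / 0.094 = 122.2340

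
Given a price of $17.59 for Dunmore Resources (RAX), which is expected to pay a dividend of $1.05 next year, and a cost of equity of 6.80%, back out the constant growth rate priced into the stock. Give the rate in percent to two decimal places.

0.83%

From P₀ = D₁/(r − g), the implied growth is g = r − D₁/P₀.
g = 0.068 − 1.05/17.59 = 0.068 − 0.05969 = 0.00831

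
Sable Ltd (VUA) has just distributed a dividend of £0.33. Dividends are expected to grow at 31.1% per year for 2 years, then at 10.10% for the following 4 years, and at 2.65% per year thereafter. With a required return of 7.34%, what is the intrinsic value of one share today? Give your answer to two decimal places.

£14.92

Three-stage DDM. Project D₁…D_6; terminal Gordon value at t=6 with g = 0.0265; discount at r = 0.0734.
D_1 = 0.4326
D_2 = 0.5672
D_3 = 0.6245
D_4 = 0.6875
D_5 = 0.7570
D_6 = 0.8334
TV_6 = 0.8555/(0.0734−0.0265) = 18.2413
P₀ = Σ Dₜ/(1+r)ᵗ + TV_6/(1+r)^6 = 14.9200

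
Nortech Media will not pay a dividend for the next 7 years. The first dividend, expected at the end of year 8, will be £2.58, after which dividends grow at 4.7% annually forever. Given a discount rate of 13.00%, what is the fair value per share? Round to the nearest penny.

£13.21

Deferred-dividend DDM. At t=7 the remaining stream is a growing perpetuity with first payment D_8 = 2.58.
V_7 = D_8/(r−g) = 2.58/(0.13−0.047) = 31.0843
P₀ = V_7/(1+r)^7 = 31.0843/(1+0.13)^7 = 13.2127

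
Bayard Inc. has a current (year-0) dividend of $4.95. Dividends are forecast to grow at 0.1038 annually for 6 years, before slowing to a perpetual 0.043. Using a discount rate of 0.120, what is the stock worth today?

$89.67

Two-stage DDM. Project D₁…D_6 at 0.1038, terminal growth 0.043, discount at r = 0.12.
D_1 = 5.4638
D_2 = 6.0310
D_3 = 6.6570
D_4 = 7.3480
D_5 = 8.1107
D_6 = 8.9526
Terminal value at t=6: TV = D_7/(r−g) = 9.3375/(0.12−0.043) = 121.2666
P₀ = 5.4638/(1+0.12)^1 + 6.0310/(1+0.12)^2 + 6.6570/(1+0.12)^3 + 7.3480/(1+0.12)^4 + 8.1107/(1+0.12)^5 + 8.9526/(1+0.12)^6 + 121.2666/(1+0.12)^6 = 89.6696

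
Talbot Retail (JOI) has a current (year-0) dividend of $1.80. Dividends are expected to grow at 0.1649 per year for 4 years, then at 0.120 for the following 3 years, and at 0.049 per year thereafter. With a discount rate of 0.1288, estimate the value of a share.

$40.04

Three-stage DDM. Project D₁…D_7; terminal Gordon value at t=7 with g = 0.049; discount at r = 0.1288.
D_1 = 2.0968
D_2 = 2.4426
D_3 = 2.8454
D_4 = 3.3146
D_5 = 3.7123
D_6 = 4.1578
D_7 = 4.6567
TV_7 = 4.8849/(0.1288−0.049) = 61.2144
P₀ = Σ Dₜ/(1+r)ᵗ + TV_7/(1+r)^7 = 40.0381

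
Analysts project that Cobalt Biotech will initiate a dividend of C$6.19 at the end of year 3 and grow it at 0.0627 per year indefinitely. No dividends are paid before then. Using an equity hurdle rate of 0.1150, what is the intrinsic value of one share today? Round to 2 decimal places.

C$95.20

Deferred-dividend DDM. At t=2 the remaining stream is a growing perpetuity with first payment D_3 = 6.19.
V_2 = D_3/(r−g) = 6.19/(0.115−0.0627) = 118.3556
P₀ = V_2/(1+r)^2 = 118.3556/(1+0.115)^2 = 95.2005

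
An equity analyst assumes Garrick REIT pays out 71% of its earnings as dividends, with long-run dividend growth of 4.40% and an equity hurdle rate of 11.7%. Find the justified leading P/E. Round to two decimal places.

Justified leading P/E = b/(r−g) = 0.71/(0.117−0.044) = 9.7260

9.73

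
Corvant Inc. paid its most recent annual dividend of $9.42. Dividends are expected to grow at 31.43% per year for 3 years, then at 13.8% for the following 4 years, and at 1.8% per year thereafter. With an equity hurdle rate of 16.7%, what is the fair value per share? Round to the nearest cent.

Three-stage DDM. Project D₁…D_7; terminal Gordon value at t=7 with g = 0.018; discount at r = 0.167.
D_1 = 12.3807
D_2 = 16.2720
D_3 = 21.3862
D_4 = 24.3375
D_5 = 27.6961
D_6 = 31.5182
D_7 = 35.8677
TV_7 = 36.5133/(0.167−0.018) = 245.0558
P₀ = Σ Dₜ/(1+r)ᵗ + TV_7/(1+r)^7 = 169.7083

$169.71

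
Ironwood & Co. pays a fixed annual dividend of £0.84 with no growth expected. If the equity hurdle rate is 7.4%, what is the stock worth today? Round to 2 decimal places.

£11.35

Zero-growth DDM (perpetuity): P₀ = D/r = 0.84 / 0.074 = 11.3514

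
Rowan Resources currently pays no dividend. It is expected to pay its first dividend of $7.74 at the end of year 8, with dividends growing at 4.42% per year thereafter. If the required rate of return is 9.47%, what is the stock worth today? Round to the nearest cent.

$81.35

Deferred-dividend DDM. At t=7 the remaining stream is a growing perpetuity with first payment D_8 = 7.74.
V_7 = D_8/(r−g) = 7.74/(0.0947−0.0442) = 153.2673
P₀ = V_7/(1+r)^7 = 153.2673/(1+0.0947)^7 = 81.3549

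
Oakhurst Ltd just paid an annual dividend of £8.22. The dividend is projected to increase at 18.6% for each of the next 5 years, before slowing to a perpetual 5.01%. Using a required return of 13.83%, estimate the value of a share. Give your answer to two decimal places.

Two-stage DDM. Project D₁…D_5 at 0.186, terminal growth 0.0501, discount at r = 0.1383.
D_1 = 9.7489
D_2 = 11.5622
D_3 = 13.7128
D_4 = 16.2634
D_5 = 19.2884
Terminal value at t=5: TV = D_6/(r−g) = 20.2547/(0.1383−0.0501) = 229.6452
P₀ = 9.7489/(1+0.1383)^1 + 11.5622/(1+0.1383)^2 + 13.7128/(1+0.1383)^3 + 16.2634/(1+0.1383)^4 + 19.2884/(1+0.1383)^5 + 229.6452/(1+0.1383)^5 = 166.7285

£166.73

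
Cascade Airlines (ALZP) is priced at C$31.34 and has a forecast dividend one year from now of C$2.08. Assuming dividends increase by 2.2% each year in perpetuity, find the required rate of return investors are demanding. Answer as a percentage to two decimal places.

Rearranging the constant-growth DDM: r = D₁/P₀ + g.
r = 2.0800 / 31.34 + 0.022 = 0.06637 + 0.022 = 0.08837

8.84%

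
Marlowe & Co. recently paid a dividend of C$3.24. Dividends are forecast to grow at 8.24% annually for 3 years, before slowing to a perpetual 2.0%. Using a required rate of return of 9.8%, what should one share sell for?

C$50.04

Two-stage DDM. Project D₁…D_3 at 0.0824, terminal growth 0.02, discount at r = 0.098.
D_1 = 3.5070
D_2 = 3.7960
D_3 = 4.1087
Terminal value at t=3: TV = D_4/(r−g) = 4.1909/(0.098−0.02) = 53.7296
P₀ = 3.5070/(1+0.098)^1 + 3.7960/(1+0.098)^2 + 4.1087/(1+0.098)^3 + 53.7296/(1+0.098)^3 = 50.0353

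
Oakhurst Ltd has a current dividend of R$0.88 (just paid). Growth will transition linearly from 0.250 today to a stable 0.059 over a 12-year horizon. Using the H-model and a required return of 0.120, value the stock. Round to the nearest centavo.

R$31.81

H-model: P₀ = D₀[(1+g_L) + H(g_S−g_L)]/(r−g_L), with H = 12/2 = 6.
P₀ = 0.88 × [(1+0.059) + 6×(0.25−0.059)] / (0.12−0.059)
   = 0.88 × 2.2050 / 0.061 = 31.8098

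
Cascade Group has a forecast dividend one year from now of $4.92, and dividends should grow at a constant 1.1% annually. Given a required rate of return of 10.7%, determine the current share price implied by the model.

Gordon growth model: P₀ = D₁/(r − g), with D₁ = 4.92 given directly.
P₀ = 4.9200 / (0.107 − 0.011) = 4.9200 / 0.096 = 51.2500

$51.25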